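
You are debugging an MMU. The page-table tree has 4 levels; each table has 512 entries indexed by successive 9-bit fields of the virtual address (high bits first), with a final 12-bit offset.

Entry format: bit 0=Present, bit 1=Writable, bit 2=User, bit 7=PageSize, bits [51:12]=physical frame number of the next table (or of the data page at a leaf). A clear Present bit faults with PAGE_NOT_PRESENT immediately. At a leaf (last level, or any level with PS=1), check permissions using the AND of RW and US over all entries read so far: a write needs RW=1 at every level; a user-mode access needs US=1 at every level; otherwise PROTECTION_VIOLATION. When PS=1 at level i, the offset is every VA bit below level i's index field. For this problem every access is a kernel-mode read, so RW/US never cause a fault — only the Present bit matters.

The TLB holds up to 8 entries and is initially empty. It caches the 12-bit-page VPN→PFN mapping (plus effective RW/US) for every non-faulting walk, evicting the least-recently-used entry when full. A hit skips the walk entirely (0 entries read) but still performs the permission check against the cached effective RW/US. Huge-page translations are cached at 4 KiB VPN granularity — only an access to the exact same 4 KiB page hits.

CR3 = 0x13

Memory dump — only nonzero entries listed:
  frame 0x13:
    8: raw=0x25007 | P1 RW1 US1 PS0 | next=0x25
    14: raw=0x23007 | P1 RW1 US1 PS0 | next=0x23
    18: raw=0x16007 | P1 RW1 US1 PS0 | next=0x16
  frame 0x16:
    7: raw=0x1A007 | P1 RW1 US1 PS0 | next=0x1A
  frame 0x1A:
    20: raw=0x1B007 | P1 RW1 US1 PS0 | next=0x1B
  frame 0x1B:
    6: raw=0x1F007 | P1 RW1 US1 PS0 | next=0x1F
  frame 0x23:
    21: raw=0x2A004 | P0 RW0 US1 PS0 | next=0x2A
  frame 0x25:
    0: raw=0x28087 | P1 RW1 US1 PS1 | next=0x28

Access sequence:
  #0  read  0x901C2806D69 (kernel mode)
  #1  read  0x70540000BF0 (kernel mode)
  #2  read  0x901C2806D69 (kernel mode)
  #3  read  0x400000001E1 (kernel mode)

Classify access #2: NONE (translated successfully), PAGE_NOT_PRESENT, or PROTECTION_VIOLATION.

Trace:
#0 VA=0x901C2806D69 (r,kernel):
  L0 @0x13[18] → 0x16007  P=1,RW=1,US=1,PS=0
  L1 @0x16[7] → 0x1A007  P=1,RW=1,US=1,PS=0
  L2 @0x1A[20] → 0x1B007  P=1,RW=1,US=1,PS=0
  L3 @0x1B[6] → 0x1F007  P=1,RW=1,US=1,PS=0
  ⇒ phys 0x1FD69  [4 reads]
#1 VA=0x70540000BF0 (r,kernel):
  L0 @0x13[14] → 0x23007  P=1,RW=1,US=1,PS=0
  L1 @0x23[21] → 0x2A004  P=0,RW=0,US=1,PS=0
  ⇒ fault: PAGE_NOT_PRESENT  — 2 lookups
#2 VA=0x901C2806D69 (r,kernel):
  TLB hit vpn=0x901C2806 → PA=0x1FD69
#3 VA=0x400000001E1 (r,kernel):
  L0 @0x13[8] → 0x25007  P=1,RW=1,US=1,PS=0
  L1 @0x25[0] → 0x28087  P=1,RW=1,US=1,PS=1
  ⇒ phys 0x281E1 (huge @L1)  [2 reads]

Access #2 fault: NONE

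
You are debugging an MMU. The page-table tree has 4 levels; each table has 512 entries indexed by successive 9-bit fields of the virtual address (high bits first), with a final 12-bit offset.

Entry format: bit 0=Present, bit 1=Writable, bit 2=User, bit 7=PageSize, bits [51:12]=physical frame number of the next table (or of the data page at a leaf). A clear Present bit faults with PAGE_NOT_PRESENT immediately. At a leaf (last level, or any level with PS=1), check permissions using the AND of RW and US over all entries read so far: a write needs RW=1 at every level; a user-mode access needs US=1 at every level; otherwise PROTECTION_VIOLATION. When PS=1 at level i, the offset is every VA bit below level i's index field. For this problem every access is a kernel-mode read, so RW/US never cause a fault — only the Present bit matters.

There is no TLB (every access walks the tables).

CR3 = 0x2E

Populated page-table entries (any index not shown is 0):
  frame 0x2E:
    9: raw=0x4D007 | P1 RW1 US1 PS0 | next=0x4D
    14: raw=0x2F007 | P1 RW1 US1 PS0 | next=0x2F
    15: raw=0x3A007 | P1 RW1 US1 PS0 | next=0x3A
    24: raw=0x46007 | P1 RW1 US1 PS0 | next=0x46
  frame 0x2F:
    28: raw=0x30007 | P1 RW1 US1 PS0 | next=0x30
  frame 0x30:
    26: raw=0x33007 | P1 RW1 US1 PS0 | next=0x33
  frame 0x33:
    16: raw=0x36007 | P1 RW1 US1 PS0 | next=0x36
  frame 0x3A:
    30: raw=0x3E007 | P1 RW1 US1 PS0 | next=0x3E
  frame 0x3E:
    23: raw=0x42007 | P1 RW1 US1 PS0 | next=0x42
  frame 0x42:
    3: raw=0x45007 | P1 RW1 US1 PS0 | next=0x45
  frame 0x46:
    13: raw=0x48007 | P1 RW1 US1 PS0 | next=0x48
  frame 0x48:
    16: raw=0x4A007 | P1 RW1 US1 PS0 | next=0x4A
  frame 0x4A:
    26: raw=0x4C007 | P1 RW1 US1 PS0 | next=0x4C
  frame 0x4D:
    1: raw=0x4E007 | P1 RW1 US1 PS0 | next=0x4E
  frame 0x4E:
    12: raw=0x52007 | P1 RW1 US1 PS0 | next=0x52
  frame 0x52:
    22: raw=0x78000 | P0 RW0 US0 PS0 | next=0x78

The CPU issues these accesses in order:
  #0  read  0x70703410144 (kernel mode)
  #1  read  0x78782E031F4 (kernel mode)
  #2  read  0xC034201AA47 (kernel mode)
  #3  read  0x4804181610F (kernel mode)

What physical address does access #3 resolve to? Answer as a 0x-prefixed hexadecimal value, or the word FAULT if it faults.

Trace:
#0 VA=0x70703410144 (r,kernel):
  L0 @0x2E[14] → 0x2F007  P=1,RW=1,US=1,PS=0
  L1 @0x2F[28] → 0x30007  P=1,RW=1,US=1,PS=0
  L2 @0x30[26] → 0x33007  P=1,RW=1,US=1,PS=0
  L3 @0x33[16] → 0x36007  P=1,RW=1,US=1,PS=0
  → PA=0x36144  (4 entries read)
#1 VA=0x78782E031F4 (r,kernel):
  L0 @0x2E[15] → 0x3A007  P=1,RW=1,US=1,PS=0
  L1 @0x3A[30] → 0x3E007  P=1,RW=1,US=1,PS=0
  L2 @0x3E[23] → 0x42007  P=1,RW=1,US=1,PS=0
  L3 @0x42[3] → 0x45007  P=1,RW=1,US=1,PS=0
  → PA=0x451F4  (4 entries read)
#2 VA=0xC034201AA47 (r,kernel):
  L0 @0x2E[24] → 0x46007  P=1,RW=1,US=1,PS=0
  L1 @0x46[13] → 0x48007  P=1,RW=1,US=1,PS=0
  L2 @0x48[16] → 0x4A007  P=1,RW=1,US=1,PS=0
  L3 @0x4A[26] → 0x4C007  P=1,RW=1,US=1,PS=0
  → PA=0x4CA47  (4 entries read)
#3 VA=0x4804181610F (r,kernel):
  L0 @0x2E[9] → 0x4D007  P=1,RW=1,US=1,PS=0
  L1 @0x4D[1] → 0x4E007  P=1,RW=1,US=1,PS=0
  L2 @0x4E[12] → 0x52007  P=1,RW=1,US=1,PS=0
  L3 @0x52[22] → 0x78000  P=0,RW=0,US=0,PS=0
  ✗ PAGE_NOT_PRESENT  [4 reads]

Access #3 PA: FAULT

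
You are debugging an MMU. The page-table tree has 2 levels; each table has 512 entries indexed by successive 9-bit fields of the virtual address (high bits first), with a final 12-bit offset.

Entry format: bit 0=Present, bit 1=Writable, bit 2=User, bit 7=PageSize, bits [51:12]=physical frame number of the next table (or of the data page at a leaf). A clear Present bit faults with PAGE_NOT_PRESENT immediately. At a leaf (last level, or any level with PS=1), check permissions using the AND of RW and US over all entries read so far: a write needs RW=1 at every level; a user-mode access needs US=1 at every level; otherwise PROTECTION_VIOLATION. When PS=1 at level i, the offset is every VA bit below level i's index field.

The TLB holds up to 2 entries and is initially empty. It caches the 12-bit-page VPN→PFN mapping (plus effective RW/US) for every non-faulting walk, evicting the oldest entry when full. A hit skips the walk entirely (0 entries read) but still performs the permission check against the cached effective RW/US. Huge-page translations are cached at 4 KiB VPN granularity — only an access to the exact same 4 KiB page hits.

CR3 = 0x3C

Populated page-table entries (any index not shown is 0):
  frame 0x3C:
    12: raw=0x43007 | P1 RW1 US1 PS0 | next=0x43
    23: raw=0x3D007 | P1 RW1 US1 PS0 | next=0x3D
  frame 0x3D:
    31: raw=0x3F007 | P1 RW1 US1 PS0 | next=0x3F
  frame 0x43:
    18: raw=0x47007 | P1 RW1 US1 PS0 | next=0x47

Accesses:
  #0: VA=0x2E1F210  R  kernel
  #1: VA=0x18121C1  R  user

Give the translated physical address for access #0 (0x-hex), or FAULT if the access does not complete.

Trace:
#0 VA=0x2E1F210 (r,kernel):
  lvl0: tbl 0x3C, slot 23 ⇒ 0x3D007 (P1/RW1/US1/PS0)
  lvl1: tbl 0x3D, slot 31 ⇒ 0x3F007 (P1/RW1/US1/PS0)
  ✓ 0x3F210  — 2 lookups
#1 VA=0x18121C1 (r,user):
  lvl0: tbl 0x3C, slot 12 ⇒ 0x43007 (P1/RW1/US1/PS0)
  lvl1: tbl 0x43, slot 18 ⇒ 0x47007 (P1/RW1/US1/PS0)
  ✓ 0x471C1  — 2 lookups

Access #0 PA: 0x3F210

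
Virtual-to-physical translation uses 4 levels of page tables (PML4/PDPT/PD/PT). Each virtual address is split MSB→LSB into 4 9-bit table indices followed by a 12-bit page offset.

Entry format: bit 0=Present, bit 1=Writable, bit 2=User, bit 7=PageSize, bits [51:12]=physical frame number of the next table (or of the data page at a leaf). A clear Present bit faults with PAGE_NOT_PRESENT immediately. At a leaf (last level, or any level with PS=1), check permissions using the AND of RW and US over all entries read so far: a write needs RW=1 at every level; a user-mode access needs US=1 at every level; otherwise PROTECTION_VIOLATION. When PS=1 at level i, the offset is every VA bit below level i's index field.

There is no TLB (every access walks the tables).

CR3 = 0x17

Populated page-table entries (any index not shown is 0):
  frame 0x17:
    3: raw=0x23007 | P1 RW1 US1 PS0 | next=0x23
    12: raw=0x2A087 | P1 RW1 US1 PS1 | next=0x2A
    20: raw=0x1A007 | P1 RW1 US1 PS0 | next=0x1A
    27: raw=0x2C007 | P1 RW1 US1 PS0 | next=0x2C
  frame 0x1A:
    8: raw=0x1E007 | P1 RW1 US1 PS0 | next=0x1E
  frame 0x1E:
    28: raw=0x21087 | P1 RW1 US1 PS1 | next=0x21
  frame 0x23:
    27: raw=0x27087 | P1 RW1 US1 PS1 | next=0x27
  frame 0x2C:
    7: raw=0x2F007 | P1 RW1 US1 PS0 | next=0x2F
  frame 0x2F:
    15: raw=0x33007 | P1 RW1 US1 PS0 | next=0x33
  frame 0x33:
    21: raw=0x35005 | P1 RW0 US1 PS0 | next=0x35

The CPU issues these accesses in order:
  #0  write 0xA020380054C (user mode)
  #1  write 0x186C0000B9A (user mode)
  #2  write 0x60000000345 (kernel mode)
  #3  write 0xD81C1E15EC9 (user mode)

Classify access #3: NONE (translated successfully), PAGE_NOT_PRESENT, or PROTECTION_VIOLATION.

Walk each access:
#0 VA=0xA020380054C (w,user):
  [0] read 0x17 idx=20: raw=0x1A007 flags P=1 W=1 U=1 S=0
  [1] read 0x1A idx=8: raw=0x1E007 flags P=1 W=1 U=1 S=0
  [2] read 0x1E idx=28: raw=0x21087 flags P=1 W=1 U=1 S=1
  → PA=0x2154C (huge @L2)  (3 entries read)
#1 VA=0x186C0000B9A (w,user):
  [0] read 0x17 idx=3: raw=0x23007 flags P=1 W=1 U=1 S=0
  [1] read 0x23 idx=27: raw=0x27087 flags P=1 W=1 U=1 S=1
  → PA=0x27B9A (huge @L1)  (2 entries read)
#2 VA=0x60000000345 (w,kernel):
  [0] read 0x17 idx=12: raw=0x2A087 flags P=1 W=1 U=1 S=1
  → PA=0x2A345 (huge @L0)  (1 entries read)
#3 VA=0xD81C1E15EC9 (w,user):
  [0] read 0x17 idx=27: raw=0x2C007 flags P=1 W=1 U=1 S=0
  [1] read 0x2C idx=7: raw=0x2F007 flags P=1 W=1 U=1 S=0
  [2] read 0x2F idx=15: raw=0x33007 flags P=1 W=1 U=1 S=0
  [3] read 0x33 idx=21: raw=0x35005 flags P=1 W=0 U=1 S=0
  ⇒ fault: PROTECTION_VIOLATION  — 4 lookups

Access #3 fault: PROTECTION_VIOLATION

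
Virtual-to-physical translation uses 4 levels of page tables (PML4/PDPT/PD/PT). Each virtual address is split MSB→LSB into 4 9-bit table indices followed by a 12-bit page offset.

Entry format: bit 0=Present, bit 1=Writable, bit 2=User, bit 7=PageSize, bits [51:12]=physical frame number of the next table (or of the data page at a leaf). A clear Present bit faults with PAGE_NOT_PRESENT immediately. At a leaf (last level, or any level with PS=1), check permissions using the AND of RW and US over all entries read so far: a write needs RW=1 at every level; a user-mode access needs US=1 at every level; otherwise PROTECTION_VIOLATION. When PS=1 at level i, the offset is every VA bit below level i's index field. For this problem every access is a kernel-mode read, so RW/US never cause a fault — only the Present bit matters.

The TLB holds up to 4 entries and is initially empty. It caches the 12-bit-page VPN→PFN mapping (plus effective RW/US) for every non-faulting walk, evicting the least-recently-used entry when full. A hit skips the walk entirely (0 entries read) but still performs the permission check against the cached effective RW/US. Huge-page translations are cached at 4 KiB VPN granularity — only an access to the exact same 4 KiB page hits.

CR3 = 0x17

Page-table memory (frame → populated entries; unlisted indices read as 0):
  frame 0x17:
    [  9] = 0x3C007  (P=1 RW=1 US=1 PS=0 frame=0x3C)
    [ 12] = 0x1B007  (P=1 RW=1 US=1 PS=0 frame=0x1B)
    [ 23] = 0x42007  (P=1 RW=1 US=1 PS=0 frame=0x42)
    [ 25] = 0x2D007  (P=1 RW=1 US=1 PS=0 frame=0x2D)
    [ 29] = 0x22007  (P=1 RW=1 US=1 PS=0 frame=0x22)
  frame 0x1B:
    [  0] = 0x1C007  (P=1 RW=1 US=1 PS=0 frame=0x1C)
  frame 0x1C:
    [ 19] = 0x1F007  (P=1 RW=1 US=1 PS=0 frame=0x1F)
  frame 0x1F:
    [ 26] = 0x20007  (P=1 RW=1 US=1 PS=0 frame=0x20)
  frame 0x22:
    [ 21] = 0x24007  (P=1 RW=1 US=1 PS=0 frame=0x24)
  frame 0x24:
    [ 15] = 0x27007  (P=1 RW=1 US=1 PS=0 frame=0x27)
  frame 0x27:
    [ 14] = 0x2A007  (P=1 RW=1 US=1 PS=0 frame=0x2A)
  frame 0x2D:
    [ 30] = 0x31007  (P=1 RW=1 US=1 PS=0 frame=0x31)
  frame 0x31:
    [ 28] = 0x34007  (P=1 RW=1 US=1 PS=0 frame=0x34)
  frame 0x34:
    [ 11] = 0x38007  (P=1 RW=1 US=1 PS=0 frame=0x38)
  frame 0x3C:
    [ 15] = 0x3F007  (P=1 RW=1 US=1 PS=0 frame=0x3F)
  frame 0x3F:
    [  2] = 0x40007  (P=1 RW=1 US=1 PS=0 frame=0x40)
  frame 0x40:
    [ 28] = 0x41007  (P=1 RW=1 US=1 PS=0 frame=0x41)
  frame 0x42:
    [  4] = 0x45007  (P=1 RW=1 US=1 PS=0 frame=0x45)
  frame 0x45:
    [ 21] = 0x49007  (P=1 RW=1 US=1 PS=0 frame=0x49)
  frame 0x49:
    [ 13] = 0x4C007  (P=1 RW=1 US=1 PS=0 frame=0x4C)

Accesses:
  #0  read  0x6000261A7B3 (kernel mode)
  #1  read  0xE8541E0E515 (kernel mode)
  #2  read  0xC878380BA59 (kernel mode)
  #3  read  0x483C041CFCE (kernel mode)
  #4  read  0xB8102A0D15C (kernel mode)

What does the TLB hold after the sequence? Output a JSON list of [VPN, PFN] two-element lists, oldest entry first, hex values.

Walk each access:
#0 VA=0x6000261A7B3 (r,kernel):
  lvl0: tbl 0x17, slot 12 ⇒ 0x1B007 (P1/RW1/US1/PS0)
  lvl1: tbl 0x1B, slot 0 ⇒ 0x1C007 (P1/RW1/US1/PS0)
  lvl2: tbl 0x1C, slot 19 ⇒ 0x1F007 (P1/RW1/US1/PS0)
  lvl3: tbl 0x1F, slot 26 ⇒ 0x20007 (P1/RW1/US1/PS0)
  ✓ 0x207B3  — 4 lookups
#1 VA=0xE8541E0E515 (r,kernel):
  lvl0: tbl 0x17, slot 29 ⇒ 0x22007 (P1/RW1/US1/PS0)
  lvl1: tbl 0x22, slot 21 ⇒ 0x24007 (P1/RW1/US1/PS0)
  lvl2: tbl 0x24, slot 15 ⇒ 0x27007 (P1/RW1/US1/PS0)
  lvl3: tbl 0x27, slot 14 ⇒ 0x2A007 (P1/RW1/US1/PS0)
  ✓ 0x2A515  — 4 lookups
#2 VA=0xC878380BA59 (r,kernel):
  lvl0: tbl 0x17, slot 25 ⇒ 0x2D007 (P1/RW1/US1/PS0)
  lvl1: tbl 0x2D, slot 30 ⇒ 0x31007 (P1/RW1/US1/PS0)
  lvl2: tbl 0x31, slot 28 ⇒ 0x34007 (P1/RW1/US1/PS0)
  lvl3: tbl 0x34, slot 11 ⇒ 0x38007 (P1/RW1/US1/PS0)
  ✓ 0x38A59  — 4 lookups
#3 VA=0x483C041CFCE (r,kernel):
  lvl0: tbl 0x17, slot 9 ⇒ 0x3C007 (P1/RW1/US1/PS0)
  lvl1: tbl 0x3C, slot 15 ⇒ 0x3F007 (P1/RW1/US1/PS0)
  lvl2: tbl 0x3F, slot 2 ⇒ 0x40007 (P1/RW1/US1/PS0)
  lvl3: tbl 0x40, slot 28 ⇒ 0x41007 (P1/RW1/US1/PS0)
  ✓ 0x41FCE  — 4 lookups
#4 VA=0xB8102A0D15C (r,kernel):
  lvl0: tbl 0x17, slot 23 ⇒ 0x42007 (P1/RW1/US1/PS0)
  lvl1: tbl 0x42, slot 4 ⇒ 0x45007 (P1/RW1/US1/PS0)
  lvl2: tbl 0x45, slot 21 ⇒ 0x49007 (P1/RW1/US1/PS0)
  lvl3: tbl 0x49, slot 13 ⇒ 0x4C007 (P1/RW1/US1/PS0)
  ✓ 0x4C15C  — 4 lookups

TLB: [["0xE8541E0E", "0x2A"], ["0xC878380B", "0x38"], ["0x483C041C", "0x41"], ["0xB8102A0D", "0x4C"]]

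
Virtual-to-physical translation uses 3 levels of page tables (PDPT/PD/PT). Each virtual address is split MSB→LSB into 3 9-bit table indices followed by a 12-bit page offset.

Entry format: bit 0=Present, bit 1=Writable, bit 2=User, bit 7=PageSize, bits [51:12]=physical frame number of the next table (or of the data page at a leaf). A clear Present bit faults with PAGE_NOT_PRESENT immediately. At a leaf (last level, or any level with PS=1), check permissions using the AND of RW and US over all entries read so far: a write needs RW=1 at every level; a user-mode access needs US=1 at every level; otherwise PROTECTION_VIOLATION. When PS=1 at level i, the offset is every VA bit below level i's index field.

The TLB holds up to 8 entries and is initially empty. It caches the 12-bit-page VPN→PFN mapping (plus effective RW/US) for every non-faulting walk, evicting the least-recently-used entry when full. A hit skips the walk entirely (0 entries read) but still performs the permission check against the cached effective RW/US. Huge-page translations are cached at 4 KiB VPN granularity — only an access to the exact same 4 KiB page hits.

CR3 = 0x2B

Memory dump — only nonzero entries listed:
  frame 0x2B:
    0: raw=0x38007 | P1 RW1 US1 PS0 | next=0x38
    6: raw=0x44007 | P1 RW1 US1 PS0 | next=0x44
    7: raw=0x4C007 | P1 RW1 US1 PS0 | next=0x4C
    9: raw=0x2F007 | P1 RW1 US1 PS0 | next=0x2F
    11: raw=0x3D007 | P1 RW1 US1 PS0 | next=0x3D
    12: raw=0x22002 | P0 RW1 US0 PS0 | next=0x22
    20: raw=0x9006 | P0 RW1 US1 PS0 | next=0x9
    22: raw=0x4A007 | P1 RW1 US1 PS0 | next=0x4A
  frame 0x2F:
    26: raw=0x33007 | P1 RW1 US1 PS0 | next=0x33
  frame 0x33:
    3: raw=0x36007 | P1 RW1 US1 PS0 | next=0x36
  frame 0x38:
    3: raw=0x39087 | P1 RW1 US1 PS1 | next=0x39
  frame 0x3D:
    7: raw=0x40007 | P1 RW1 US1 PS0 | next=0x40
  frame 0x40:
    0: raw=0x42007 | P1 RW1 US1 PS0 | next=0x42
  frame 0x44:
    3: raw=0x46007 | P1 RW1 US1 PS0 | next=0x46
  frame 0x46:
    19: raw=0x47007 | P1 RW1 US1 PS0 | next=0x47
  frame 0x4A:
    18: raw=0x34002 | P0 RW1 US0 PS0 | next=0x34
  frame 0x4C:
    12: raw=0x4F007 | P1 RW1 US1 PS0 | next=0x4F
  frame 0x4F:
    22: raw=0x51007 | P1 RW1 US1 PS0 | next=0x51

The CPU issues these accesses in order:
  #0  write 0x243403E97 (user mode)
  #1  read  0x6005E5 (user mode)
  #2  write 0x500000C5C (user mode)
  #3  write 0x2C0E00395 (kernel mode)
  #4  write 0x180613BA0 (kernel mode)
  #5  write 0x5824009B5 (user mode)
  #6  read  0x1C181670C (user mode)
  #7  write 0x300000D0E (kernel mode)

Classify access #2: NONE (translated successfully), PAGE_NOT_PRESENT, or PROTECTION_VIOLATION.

Per-access translation:
#0 VA=0x243403E97 (w,user):
  L0: frame=0x2B idx=9 entry=0x2F007 [P=1 RW=1 US=1 PS=0]
  L1: frame=0x2F idx=26 entry=0x33007 [P=1 RW=1 US=1 PS=0]
  L2: frame=0x33 idx=3 entry=0x36007 [P=1 RW=1 US=1 PS=0]
  ✓ 0x36E97  — 3 lookups
#1 VA=0x6005E5 (r,user):
  L0: frame=0x2B idx=0 entry=0x38007 [P=1 RW=1 US=1 PS=0]
  L1: frame=0x38 idx=3 entry=0x39087 [P=1 RW=1 US=1 PS=1]
  ✓ 0x395E5 (huge @L1)  — 2 lookups
#2 VA=0x500000C5C (w,user):
  L0: frame=0x2B idx=20 entry=0x9006 [P=0 RW=1 US=1 PS=0]
  ✗ PAGE_NOT_PRESENT  [1 reads]
#3 VA=0x2C0E00395 (w,kernel):
  L0: frame=0x2B idx=11 entry=0x3D007 [P=1 RW=1 US=1 PS=0]
  L1: frame=0x3D idx=7 entry=0x40007 [P=1 RW=1 US=1 PS=0]
  L2: frame=0x40 idx=0 entry=0x42007 [P=1 RW=1 US=1 PS=0]
  ✓ 0x42395  — 3 lookups
#4 VA=0x180613BA0 (w,kernel):
  L0: frame=0x2B idx=6 entry=0x44007 [P=1 RW=1 US=1 PS=0]
  L1: frame=0x44 idx=3 entry=0x46007 [P=1 RW=1 US=1 PS=0]
  L2: frame=0x46 idx=19 entry=0x47007 [P=1 RW=1 US=1 PS=0]
  ✓ 0x47BA0  — 3 lookups
#5 VA=0x5824009B5 (w,user):
  L0: frame=0x2B idx=22 entry=0x4A007 [P=1 RW=1 US=1 PS=0]
  L1: frame=0x4A idx=18 entry=0x34002 [P=0 RW=1 US=0 PS=0]
  ✗ PAGE_NOT_PRESENT  [2 reads]
#6 VA=0x1C181670C (r,user):
  L0: frame=0x2B idx=7 entry=0x4C007 [P=1 RW=1 US=1 PS=0]
  L1: frame=0x4C idx=12 entry=0x4F007 [P=1 RW=1 US=1 PS=0]
  L2: frame=0x4F idx=22 entry=0x51007 [P=1 RW=1 US=1 PS=0]
  ✓ 0x5170C  — 3 lookups
#7 VA=0x300000D0E (w,kernel):
  L0: frame=0x2B idx=12 entry=0x22002 [P=0 RW=1 US=0 PS=0]
  ✗ PAGE_NOT_PRESENT  [1 reads]

Access #2 fault: PAGE_NOT_PRESENT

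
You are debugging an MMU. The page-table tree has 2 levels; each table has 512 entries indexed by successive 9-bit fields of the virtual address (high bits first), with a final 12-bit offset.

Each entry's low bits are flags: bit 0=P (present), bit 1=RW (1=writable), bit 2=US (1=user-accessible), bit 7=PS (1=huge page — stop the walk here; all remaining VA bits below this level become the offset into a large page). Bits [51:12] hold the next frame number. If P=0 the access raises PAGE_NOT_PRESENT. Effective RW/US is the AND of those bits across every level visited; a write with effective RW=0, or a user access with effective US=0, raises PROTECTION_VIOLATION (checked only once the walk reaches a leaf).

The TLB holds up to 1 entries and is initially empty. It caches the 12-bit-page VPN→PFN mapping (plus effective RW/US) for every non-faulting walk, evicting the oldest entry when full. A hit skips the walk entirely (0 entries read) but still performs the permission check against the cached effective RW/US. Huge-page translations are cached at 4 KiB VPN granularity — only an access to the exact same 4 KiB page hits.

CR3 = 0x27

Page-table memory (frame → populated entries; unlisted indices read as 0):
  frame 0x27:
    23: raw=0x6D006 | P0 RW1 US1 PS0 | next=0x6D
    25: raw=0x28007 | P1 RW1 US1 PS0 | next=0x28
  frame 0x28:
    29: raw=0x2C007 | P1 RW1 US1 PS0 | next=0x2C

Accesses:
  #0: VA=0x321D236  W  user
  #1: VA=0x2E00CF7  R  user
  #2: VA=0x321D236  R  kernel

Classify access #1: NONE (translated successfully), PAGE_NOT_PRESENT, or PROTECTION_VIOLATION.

Trace:
#0 VA=0x321D236 (w,user):
  lvl0: tbl 0x27, slot 25 ⇒ 0x28007 (P1/RW1/US1/PS0)
  lvl1: tbl 0x28, slot 29 ⇒ 0x2C007 (P1/RW1/US1/PS0)
  → PA=0x2C236  (2 entries read)
#1 VA=0x2E00CF7 (r,user):
  lvl0: tbl 0x27, slot 23 ⇒ 0x6D006 (P0/RW1/US1/PS0)
  → PAGE_NOT_PRESENT  (1 entries read)
#2 VA=0x321D236 (r,kernel):
  TLB hit vpn=0x321D → PA=0x2C236

Access #1 fault: PAGE_NOT_PRESENT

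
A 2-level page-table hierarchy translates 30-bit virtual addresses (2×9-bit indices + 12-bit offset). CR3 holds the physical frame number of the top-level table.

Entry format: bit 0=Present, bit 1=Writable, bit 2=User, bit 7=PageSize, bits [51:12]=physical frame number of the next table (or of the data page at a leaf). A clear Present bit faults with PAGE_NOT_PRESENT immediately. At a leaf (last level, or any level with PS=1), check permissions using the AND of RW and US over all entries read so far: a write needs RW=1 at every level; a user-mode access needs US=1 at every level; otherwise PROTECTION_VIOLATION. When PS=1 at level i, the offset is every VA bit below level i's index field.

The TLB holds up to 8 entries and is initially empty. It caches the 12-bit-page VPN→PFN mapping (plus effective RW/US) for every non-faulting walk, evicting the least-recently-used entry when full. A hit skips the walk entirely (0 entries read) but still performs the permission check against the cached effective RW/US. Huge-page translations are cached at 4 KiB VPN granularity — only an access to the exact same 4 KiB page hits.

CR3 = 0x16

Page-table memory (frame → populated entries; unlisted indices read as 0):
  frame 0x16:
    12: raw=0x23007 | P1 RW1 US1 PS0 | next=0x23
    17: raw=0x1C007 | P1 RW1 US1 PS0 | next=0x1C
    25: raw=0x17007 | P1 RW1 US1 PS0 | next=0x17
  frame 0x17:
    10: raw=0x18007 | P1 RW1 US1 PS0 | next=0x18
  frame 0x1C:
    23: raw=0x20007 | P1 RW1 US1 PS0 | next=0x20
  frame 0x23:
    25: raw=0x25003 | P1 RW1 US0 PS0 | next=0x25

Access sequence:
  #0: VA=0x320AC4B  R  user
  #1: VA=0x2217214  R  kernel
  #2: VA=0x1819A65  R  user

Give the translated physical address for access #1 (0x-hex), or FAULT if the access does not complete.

Walk each access:
#0 VA=0x320AC4B (r,user):
  L0: frame=0x16 idx=25 entry=0x17007 [P=1 RW=1 US=1 PS=0]
  L1: frame=0x17 idx=10 entry=0x18007 [P=1 RW=1 US=1 PS=0]
  ✓ 0x18C4B  — 2 lookups
#1 VA=0x2217214 (r,kernel):
  L0: frame=0x16 idx=17 entry=0x1C007 [P=1 RW=1 US=1 PS=0]
  L1: frame=0x1C idx=23 entry=0x20007 [P=1 RW=1 US=1 PS=0]
  ✓ 0x20214  — 2 lookups
#2 VA=0x1819A65 (r,user):
  L0: frame=0x16 idx=12 entry=0x23007 [P=1 RW=1 US=1 PS=0]
  L1: frame=0x23 idx=25 entry=0x25003 [P=1 RW=1 US=0 PS=0]
  ✗ PROTECTION_VIOLATION  [2 reads]

Access #1 PA: 0x20214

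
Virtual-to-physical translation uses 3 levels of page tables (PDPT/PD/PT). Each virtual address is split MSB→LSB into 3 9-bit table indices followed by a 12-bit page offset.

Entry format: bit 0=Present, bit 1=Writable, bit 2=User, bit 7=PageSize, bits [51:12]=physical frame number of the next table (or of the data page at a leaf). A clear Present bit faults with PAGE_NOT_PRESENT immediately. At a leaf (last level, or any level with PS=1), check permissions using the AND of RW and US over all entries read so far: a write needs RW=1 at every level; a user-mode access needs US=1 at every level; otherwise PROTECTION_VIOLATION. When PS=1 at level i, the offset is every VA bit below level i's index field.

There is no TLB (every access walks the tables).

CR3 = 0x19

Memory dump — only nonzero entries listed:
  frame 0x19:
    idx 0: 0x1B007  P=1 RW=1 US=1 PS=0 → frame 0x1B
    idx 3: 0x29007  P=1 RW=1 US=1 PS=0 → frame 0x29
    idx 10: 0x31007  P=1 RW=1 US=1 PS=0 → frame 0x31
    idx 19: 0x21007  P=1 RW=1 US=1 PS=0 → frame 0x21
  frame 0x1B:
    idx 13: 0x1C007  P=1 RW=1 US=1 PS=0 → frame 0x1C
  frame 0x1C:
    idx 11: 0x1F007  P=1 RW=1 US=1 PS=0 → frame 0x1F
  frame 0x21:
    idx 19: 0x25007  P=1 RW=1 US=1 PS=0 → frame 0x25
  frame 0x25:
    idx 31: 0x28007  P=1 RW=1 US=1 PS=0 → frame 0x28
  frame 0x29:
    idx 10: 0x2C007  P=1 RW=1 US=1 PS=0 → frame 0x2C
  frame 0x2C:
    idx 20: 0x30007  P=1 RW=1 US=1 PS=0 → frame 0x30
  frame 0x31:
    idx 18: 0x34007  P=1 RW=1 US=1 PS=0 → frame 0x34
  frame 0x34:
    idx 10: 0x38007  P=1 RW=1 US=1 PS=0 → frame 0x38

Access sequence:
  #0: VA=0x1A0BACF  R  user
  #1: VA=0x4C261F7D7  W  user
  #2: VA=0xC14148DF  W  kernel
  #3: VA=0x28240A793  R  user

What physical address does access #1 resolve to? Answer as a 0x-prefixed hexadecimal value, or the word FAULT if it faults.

Trace:
#0 VA=0x1A0BACF (r,user):
  L0: frame=0x19 idx=0 entry=0x1B007 [P=1 RW=1 US=1 PS=0]
  L1: frame=0x1B idx=13 entry=0x1C007 [P=1 RW=1 US=1 PS=0]
  L2: frame=0x1C idx=11 entry=0x1F007 [P=1 RW=1 US=1 PS=0]
  ✓ 0x1FACF  — 3 lookups
#1 VA=0x4C261F7D7 (w,user):
  L0: frame=0x19 idx=19 entry=0x21007 [P=1 RW=1 US=1 PS=0]
  L1: frame=0x21 idx=19 entry=0x25007 [P=1 RW=1 US=1 PS=0]
  L2: frame=0x25 idx=31 entry=0x28007 [P=1 RW=1 US=1 PS=0]
  ✓ 0x287D7  — 3 lookups
#2 VA=0xC14148DF (w,kernel):
  L0: frame=0x19 idx=3 entry=0x29007 [P=1 RW=1 US=1 PS=0]
  L1: frame=0x29 idx=10 entry=0x2C007 [P=1 RW=1 US=1 PS=0]
  L2: frame=0x2C idx=20 entry=0x30007 [P=1 RW=1 US=1 PS=0]
  ✓ 0x308DF  — 3 lookups
#3 VA=0x28240A793 (r,user):
  L0: frame=0x19 idx=10 entry=0x31007 [P=1 RW=1 US=1 PS=0]
  L1: frame=0x31 idx=18 entry=0x34007 [P=1 RW=1 US=1 PS=0]
  L2: frame=0x34 idx=10 entry=0x38007 [P=1 RW=1 US=1 PS=0]
  ✓ 0x38793  — 3 lookups

Access #1 PA: 0x287D7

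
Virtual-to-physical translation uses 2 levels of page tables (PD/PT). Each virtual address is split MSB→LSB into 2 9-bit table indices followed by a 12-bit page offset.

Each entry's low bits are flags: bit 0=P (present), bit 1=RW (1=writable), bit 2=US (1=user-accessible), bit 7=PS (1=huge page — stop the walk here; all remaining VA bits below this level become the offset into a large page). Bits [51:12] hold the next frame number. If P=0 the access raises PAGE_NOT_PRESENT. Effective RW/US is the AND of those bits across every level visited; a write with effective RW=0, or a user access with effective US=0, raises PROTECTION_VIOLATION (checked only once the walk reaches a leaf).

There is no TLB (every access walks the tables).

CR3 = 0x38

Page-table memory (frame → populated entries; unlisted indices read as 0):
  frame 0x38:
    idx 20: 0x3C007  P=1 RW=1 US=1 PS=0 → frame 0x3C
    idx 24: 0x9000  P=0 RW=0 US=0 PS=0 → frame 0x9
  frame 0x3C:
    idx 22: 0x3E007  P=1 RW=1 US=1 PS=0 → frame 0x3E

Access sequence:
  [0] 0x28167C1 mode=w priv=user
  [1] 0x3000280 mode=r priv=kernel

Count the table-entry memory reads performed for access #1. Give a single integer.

Trace:
#0 VA=0x28167C1 (w,user):
  [0] read 0x38 idx=20: raw=0x3C007 flags P=1 W=1 U=1 S=0
  [1] read 0x3C idx=22: raw=0x3E007 flags P=1 W=1 U=1 S=0
  → PA=0x3E7C1  (2 entries read)
#1 VA=0x3000280 (r,kernel):
  [0] read 0x38 idx=24: raw=0x9000 flags P=0 W=0 U=0 S=0
  ✗ PAGE_NOT_PRESENT  [1 reads]

Entries read for #1: 1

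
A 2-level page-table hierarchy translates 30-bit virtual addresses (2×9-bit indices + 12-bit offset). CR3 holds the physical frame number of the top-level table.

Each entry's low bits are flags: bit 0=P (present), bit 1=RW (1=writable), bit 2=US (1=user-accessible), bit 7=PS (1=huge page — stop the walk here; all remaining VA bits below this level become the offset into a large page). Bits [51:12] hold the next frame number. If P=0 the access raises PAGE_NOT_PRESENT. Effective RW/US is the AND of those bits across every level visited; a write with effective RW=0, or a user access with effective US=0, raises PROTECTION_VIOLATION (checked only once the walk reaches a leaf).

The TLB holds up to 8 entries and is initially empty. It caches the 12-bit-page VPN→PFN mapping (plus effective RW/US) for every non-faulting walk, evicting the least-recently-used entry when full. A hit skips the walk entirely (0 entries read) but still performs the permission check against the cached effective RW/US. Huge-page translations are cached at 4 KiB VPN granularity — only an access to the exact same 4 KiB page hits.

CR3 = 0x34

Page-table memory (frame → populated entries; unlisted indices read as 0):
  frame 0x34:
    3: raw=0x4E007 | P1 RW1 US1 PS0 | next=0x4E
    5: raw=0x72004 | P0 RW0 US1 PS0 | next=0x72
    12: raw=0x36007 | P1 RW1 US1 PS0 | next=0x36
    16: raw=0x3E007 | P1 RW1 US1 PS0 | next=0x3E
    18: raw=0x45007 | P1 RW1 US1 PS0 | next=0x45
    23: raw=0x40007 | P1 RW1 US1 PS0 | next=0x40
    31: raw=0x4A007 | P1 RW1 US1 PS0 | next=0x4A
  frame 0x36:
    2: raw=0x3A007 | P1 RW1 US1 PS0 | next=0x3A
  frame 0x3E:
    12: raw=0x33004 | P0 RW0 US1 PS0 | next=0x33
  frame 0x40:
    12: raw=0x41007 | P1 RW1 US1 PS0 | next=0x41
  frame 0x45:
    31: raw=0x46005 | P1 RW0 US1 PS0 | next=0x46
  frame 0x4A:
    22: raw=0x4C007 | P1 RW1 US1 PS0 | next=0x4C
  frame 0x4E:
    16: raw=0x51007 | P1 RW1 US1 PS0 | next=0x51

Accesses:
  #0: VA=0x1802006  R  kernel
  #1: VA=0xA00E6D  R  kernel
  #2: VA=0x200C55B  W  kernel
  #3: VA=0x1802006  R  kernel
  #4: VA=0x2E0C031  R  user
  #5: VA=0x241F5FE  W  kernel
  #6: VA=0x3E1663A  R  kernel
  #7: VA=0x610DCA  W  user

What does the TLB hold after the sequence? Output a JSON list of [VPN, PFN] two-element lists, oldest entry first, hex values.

Walk each access:
#0 VA=0x1802006 (r,kernel):
  L0: frame=0x34 idx=12 entry=0x36007 [P=1 RW=1 US=1 PS=0]
  L1: frame=0x36 idx=2 entry=0x3A007 [P=1 RW=1 US=1 PS=0]
  ⇒ phys 0x3A006  [2 reads]
#1 VA=0xA00E6D (r,kernel):
  L0: frame=0x34 idx=5 entry=0x72004 [P=0 RW=0 US=1 PS=0]
  ✗ PAGE_NOT_PRESENT  [1 reads]
#2 VA=0x200C55B (w,kernel):
  L0: frame=0x34 idx=16 entry=0x3E007 [P=1 RW=1 US=1 PS=0]
  L1: frame=0x3E idx=12 entry=0x33004 [P=0 RW=0 US=1 PS=0]
  ✗ PAGE_NOT_PRESENT  [2 reads]
#3 VA=0x1802006 (r,kernel):
  TLB hit vpn=0x1802 → PA=0x3A006
#4 VA=0x2E0C031 (r,user):
  L0: frame=0x34 idx=23 entry=0x40007 [P=1 RW=1 US=1 PS=0]
  L1: frame=0x40 idx=12 entry=0x41007 [P=1 RW=1 US=1 PS=0]
  ⇒ phys 0x41031  [2 reads]
#5 VA=0x241F5FE (w,kernel):
  L0: frame=0x34 idx=18 entry=0x45007 [P=1 RW=1 US=1 PS=0]
  L1: frame=0x45 idx=31 entry=0x46005 [P=1 RW=0 US=1 PS=0]
  ✗ PROTECTION_VIOLATION  [2 reads]
#6 VA=0x3E1663A (r,kernel):
  L0: frame=0x34 idx=31 entry=0x4A007 [P=1 RW=1 US=1 PS=0]
  L1: frame=0x4A idx=22 entry=0x4C007 [P=1 RW=1 US=1 PS=0]
  ⇒ phys 0x4C63A  [2 reads]
#7 VA=0x610DCA (w,user):
  L0: frame=0x34 idx=3 entry=0x4E007 [P=1 RW=1 US=1 PS=0]
  L1: frame=0x4E idx=16 entry=0x51007 [P=1 RW=1 US=1 PS=0]
  ⇒ phys 0x51DCA  [2 reads]

TLB: [["0x1802", "0x3A"], ["0x2E0C", "0x41"], ["0x3E16", "0x4C"], ["0x610", "0x51"]]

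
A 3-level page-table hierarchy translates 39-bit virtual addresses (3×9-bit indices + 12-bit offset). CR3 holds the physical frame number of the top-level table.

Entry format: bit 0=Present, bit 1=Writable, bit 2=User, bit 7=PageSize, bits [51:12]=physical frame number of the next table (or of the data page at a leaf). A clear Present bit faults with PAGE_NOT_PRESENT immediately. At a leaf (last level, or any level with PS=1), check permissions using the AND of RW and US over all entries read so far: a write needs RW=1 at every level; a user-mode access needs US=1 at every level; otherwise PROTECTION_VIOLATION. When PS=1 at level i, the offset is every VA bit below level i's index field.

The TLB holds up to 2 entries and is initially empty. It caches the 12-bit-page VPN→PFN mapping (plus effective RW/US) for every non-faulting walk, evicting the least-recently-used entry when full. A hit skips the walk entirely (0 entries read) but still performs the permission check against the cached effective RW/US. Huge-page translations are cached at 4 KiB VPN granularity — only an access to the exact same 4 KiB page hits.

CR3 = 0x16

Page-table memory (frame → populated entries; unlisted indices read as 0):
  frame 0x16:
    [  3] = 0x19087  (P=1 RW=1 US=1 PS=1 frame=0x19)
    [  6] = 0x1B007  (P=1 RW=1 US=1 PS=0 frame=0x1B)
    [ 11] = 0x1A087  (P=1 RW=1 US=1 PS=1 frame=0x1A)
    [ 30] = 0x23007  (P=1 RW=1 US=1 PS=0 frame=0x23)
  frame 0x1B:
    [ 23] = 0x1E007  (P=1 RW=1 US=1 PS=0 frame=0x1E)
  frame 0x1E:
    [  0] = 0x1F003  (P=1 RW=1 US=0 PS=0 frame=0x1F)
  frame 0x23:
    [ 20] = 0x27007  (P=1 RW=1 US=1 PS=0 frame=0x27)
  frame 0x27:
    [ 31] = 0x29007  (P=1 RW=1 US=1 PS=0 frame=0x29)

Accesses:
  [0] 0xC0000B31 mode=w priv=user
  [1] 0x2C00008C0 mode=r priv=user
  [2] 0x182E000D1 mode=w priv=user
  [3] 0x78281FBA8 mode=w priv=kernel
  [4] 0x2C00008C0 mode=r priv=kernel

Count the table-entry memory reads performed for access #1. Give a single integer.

Walk each access:
#0 VA=0xC0000B31 (w,user):
  L0: frame=0x16 idx=3 entry=0x19087 [P=1 RW=1 US=1 PS=1]
  ⇒ phys 0x19B31 (huge @L0)  [1 reads]
#1 VA=0x2C00008C0 (r,user):
  L0: frame=0x16 idx=11 entry=0x1A087 [P=1 RW=1 US=1 PS=1]
  ⇒ phys 0x1A8C0 (huge @L0)  [1 reads]
#2 VA=0x182E000D1 (w,user):
  L0: frame=0x16 idx=6 entry=0x1B007 [P=1 RW=1 US=1 PS=0]
  L1: frame=0x1B idx=23 entry=0x1E007 [P=1 RW=1 US=1 PS=0]
  L2: frame=0x1E idx=0 entry=0x1F003 [P=1 RW=1 US=0 PS=0]
  ⇒ fault: PROTECTION_VIOLATION  — 3 lookups
#3 VA=0x78281FBA8 (w,kernel):
  L0: frame=0x16 idx=30 entry=0x23007 [P=1 RW=1 US=1 PS=0]
  L1: frame=0x23 idx=20 entry=0x27007 [P=1 RW=1 US=1 PS=0]
  L2: frame=0x27 idx=31 entry=0x29007 [P=1 RW=1 US=1 PS=0]
  ⇒ phys 0x29BA8  [3 reads]
#4 VA=0x2C00008C0 (r,kernel):
  TLB hit vpn=0x2C0000 → PA=0x1A8C0

Entries read for #1: 1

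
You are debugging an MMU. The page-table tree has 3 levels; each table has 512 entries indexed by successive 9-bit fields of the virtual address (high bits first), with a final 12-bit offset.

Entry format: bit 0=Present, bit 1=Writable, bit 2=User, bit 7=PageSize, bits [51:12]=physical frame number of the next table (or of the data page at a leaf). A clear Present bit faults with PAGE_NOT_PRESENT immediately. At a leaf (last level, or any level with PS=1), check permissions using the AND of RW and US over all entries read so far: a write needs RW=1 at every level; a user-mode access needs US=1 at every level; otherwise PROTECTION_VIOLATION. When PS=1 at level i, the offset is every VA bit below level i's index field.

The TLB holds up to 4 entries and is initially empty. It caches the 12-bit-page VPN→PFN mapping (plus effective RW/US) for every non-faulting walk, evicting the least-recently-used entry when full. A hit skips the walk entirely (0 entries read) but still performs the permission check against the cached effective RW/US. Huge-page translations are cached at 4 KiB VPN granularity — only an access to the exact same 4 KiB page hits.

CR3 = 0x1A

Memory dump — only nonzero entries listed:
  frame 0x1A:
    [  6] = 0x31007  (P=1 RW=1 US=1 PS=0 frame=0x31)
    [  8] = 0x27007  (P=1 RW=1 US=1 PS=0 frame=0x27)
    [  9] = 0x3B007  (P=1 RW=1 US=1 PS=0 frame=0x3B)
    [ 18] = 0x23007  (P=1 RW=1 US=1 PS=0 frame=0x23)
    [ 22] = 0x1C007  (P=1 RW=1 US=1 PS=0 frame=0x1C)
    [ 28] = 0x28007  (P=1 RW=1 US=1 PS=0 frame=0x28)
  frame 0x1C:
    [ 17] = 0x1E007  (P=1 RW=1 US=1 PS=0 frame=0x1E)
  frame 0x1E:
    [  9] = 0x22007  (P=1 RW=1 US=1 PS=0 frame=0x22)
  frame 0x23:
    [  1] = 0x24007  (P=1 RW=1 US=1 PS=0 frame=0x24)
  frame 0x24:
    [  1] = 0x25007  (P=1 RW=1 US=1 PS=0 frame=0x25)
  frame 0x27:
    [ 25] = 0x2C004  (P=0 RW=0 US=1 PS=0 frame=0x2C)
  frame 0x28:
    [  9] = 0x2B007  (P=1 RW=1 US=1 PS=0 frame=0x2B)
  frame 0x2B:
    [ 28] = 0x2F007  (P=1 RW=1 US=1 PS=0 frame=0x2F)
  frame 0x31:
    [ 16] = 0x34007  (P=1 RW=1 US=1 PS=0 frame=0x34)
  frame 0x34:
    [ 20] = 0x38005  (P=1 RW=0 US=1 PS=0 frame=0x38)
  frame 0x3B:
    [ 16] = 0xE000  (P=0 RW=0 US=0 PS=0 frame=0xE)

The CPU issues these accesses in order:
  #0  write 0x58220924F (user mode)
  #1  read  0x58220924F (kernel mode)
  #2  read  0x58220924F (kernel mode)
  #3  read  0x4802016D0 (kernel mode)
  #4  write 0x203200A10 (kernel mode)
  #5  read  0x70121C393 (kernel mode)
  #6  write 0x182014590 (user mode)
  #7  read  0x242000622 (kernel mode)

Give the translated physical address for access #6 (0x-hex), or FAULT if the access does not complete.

Trace:
#0 VA=0x58220924F (w,user):
  L0 @0x1A[22] → 0x1C007  P=1,RW=1,US=1,PS=0
  L1 @0x1C[17] → 0x1E007  P=1,RW=1,US=1,PS=0
  L2 @0x1E[9] → 0x22007  P=1,RW=1,US=1,PS=0
  ⇒ phys 0x2224F  [3 reads]
#1 VA=0x58220924F (r,kernel):
  TLB hit vpn=0x582209 → PA=0x2224F
#2 VA=0x58220924F (r,kernel):
  TLB hit vpn=0x582209 → PA=0x2224F
#3 VA=0x4802016D0 (r,kernel):
  L0 @0x1A[18] → 0x23007  P=1,RW=1,US=1,PS=0
  L1 @0x23[1] → 0x24007  P=1,RW=1,US=1,PS=0
  L2 @0x24[1] → 0x25007  P=1,RW=1,US=1,PS=0
  ⇒ phys 0x256D0  [3 reads]
#4 VA=0x203200A10 (w,kernel):
  L0 @0x1A[8] → 0x27007  P=1,RW=1,US=1,PS=0
  L1 @0x27[25] → 0x2C004  P=0,RW=0,US=1,PS=0
  → PAGE_NOT_PRESENT  (2 entries read)
#5 VA=0x70121C393 (r,kernel):
  L0 @0x1A[28] → 0x28007  P=1,RW=1,US=1,PS=0
  L1 @0x28[9] → 0x2B007  P=1,RW=1,US=1,PS=0
  L2 @0x2B[28] → 0x2F007  P=1,RW=1,US=1,PS=0
  ⇒ phys 0x2F393  [3 reads]
#6 VA=0x182014590 (w,user):
  L0 @0x1A[6] → 0x31007  P=1,RW=1,US=1,PS=0
  L1 @0x31[16] → 0x34007  P=1,RW=1,US=1,PS=0
  L2 @0x34[20] → 0x38005  P=1,RW=0,US=1,PS=0
  → PROTECTION_VIOLATION  (3 entries read)
#7 VA=0x242000622 (r,kernel):
  L0 @0x1A[9] → 0x3B007  P=1,RW=1,US=1,PS=0
  L1 @0x3B[16] → 0xE000  P=0,RW=0,US=0,PS=0
  → PAGE_NOT_PRESENT  (2 entries read)

Access #6 PA: FAULT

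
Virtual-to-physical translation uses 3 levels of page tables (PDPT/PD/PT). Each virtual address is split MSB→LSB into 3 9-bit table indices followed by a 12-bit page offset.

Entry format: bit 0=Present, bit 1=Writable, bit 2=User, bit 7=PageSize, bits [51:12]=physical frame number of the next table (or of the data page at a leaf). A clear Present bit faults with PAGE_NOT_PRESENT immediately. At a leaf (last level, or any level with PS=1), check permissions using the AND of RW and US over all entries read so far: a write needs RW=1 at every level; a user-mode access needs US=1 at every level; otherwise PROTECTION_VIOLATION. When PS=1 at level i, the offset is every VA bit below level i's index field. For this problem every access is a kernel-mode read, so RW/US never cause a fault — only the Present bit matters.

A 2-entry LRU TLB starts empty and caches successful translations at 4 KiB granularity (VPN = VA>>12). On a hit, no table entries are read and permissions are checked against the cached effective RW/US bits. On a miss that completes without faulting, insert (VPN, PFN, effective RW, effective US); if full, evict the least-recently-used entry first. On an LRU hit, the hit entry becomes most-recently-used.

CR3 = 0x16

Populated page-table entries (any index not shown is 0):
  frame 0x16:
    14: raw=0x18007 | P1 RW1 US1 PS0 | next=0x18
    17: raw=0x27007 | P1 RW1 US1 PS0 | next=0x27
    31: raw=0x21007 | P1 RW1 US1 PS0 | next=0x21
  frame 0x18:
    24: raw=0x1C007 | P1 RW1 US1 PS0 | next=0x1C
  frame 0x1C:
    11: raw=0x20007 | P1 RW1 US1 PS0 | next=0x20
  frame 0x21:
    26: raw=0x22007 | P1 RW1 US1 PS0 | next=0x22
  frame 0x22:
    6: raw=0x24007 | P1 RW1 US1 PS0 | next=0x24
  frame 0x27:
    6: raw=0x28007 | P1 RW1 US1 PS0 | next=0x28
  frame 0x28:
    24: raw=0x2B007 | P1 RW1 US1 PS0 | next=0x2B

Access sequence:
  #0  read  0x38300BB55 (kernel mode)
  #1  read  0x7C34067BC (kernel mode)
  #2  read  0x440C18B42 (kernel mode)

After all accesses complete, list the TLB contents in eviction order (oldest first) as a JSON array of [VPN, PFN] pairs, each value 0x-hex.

Walk each access:
#0 VA=0x38300BB55 (r,kernel):
  L0: frame=0x16 idx=14 entry=0x18007 [P=1 RW=1 US=1 PS=0]
  L1: frame=0x18 idx=24 entry=0x1C007 [P=1 RW=1 US=1 PS=0]
  L2: frame=0x1C idx=11 entry=0x20007 [P=1 RW=1 US=1 PS=0]
  ⇒ phys 0x20B55  [3 reads]
#1 VA=0x7C34067BC (r,kernel):
  L0: frame=0x16 idx=31 entry=0x21007 [P=1 RW=1 US=1 PS=0]
  L1: frame=0x21 idx=26 entry=0x22007 [P=1 RW=1 US=1 PS=0]
  L2: frame=0x22 idx=6 entry=0x24007 [P=1 RW=1 US=1 PS=0]
  ⇒ phys 0x247BC  [3 reads]
#2 VA=0x440C18B42 (r,kernel):
  L0: frame=0x16 idx=17 entry=0x27007 [P=1 RW=1 US=1 PS=0]
  L1: frame=0x27 idx=6 entry=0x28007 [P=1 RW=1 US=1 PS=0]
  L2: frame=0x28 idx=24 entry=0x2B007 [P=1 RW=1 US=1 PS=0]
  ⇒ phys 0x2BB42  [3 reads]

TLB: [["0x7C3406", "0x24"], ["0x440C18", "0x2B"]]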